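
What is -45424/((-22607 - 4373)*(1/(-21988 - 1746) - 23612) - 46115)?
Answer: -539046608/7559346002705 ≈ -7.1309e-5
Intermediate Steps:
-45424/((-22607 - 4373)*(1/(-21988 - 1746) - 23612) - 46115) = -45424/(-26980*(1/(-23734) - 23612) - 46115) = -45424/(-26980*(-1/23734 - 23612) - 46115) = -45424/(-26980*(-560407209/23734) - 46115) = -45424/(7559893249410/11867 - 46115) = -45424/7559346002705/11867 = -45424*11867/7559346002705 = -1*539046608/7559346002705 = -539046608/7559346002705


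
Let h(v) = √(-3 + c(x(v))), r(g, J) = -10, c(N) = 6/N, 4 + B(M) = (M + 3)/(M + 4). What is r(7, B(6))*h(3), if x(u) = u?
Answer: -10*I ≈ -10.0*I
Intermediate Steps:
B(M) = -4 + (3 + M)/(4 + M) (B(M) = -4 + (M + 3)/(M + 4) = -4 + (3 + M)/(4 + M))
h(v) = √(-3 + 6/v)
r(7, B(6))*h(3) = -10*√(-3 + 6/3) = -10*√(-3 + 6*(⅓)) = -10*√(-3 + 2) = -10*I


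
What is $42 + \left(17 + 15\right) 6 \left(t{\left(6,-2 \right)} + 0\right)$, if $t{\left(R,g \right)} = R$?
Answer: $1194$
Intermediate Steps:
$42 + \left(17 + 15\right) 6 \left(t{\left(6,-2 \right)} + 0\right) = 42 + \left(17 + 15\right) 6 \left(6 + 0\right) = 42 + 32 \cdot 6 \cdot 6 = 42 + 32 \cdot 36 = 42 + 1152 = 1194$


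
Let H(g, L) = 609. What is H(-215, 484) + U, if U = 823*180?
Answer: 148749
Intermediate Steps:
U = 148140
H(-215, 484) + U = 609 + 148140 = 148749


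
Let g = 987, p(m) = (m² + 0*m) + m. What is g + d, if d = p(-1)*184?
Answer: 987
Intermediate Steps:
p(m) = m + m² (p(m) = (m² + 0) + m = m² + m = m + m²)
d = 0 (d = -(1 - 1)*184 = -1*0*184 = 0*184 = 0)
g + d = 987 + 0 = 987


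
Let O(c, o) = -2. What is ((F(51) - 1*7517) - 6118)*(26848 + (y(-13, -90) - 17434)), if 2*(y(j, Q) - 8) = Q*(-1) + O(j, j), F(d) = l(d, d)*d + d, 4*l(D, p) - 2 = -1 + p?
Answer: -122310186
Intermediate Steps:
l(D, p) = 1/4 + p/4 (l(D, p) = 1/2 + (-1 + p)/4 = 1/2 + (-1/4 + p/4) = 1/4 + p/4)
F(d) = d + d*(1/4 + d/4) (F(d) = (1/4 + d/4)*d + d = d*(1/4 + d/4) + d = d + d*(1/4 + d/4))
y(j, Q) = 7 - Q/2 (y(j, Q) = 8 + (Q*(-1) - 2)/2 = 8 + (-Q - 2)/2 = 8 + (-2 - Q)/2 = 8 + (-1 - Q/2) = 7 - Q/2)
((F(51) - 1*7517) - 6118)*(26848 + (y(-13, -90) - 17434)) = (((1/4)*51*(5 + 51) - 1*7517) - 6118)*(26848 + ((7 - 1/2*(-90)) - 17434)) = (((1/4)*51*56 - 7517) - 6118)*(26848 + ((7 + 45) - 17434)) = ((714 - 7517) - 6118)*(26848 + (52 - 17434)) = (-6803 - 6118)*(26848 - 17382) = -12921*9466 = -122310186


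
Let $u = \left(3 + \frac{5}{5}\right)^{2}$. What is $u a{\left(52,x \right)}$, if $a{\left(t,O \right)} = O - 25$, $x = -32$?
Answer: $-912$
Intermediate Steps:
$a{\left(t,O \right)} = -25 + O$
$u = 16$ ($u = \left(3 + 5 \cdot \frac{1}{5}\right)^{2} = \left(3 + 1\right)^{2} = 4^{2} = 16$)
$u a{\left(52,x \right)} = 16 \left(-25 - 32\right) = 16 \left(-57\right) = -912$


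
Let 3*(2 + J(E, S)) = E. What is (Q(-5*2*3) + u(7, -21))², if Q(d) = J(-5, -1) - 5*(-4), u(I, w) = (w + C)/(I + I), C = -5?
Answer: 92416/441 ≈ 209.56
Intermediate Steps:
J(E, S) = -2 + E/3
u(I, w) = (-5 + w)/(2*I) (u(I, w) = (w - 5)/(I + I) = (-5 + w)/((2*I)) = (-5 + w)*(1/(2*I)) = (-5 + w)/(2*I))
Q(d) = 49/3 (Q(d) = (-2 + (⅓)*(-5)) - 5*(-4) = (-2 - 5/3) + 20 = -11/3 + 20 = 49/3)
(Q(-5*2*3) + u(7, -21))² = (49/3 + (½)*(-5 - 21)/7)² = (49/3 + (½)*(⅐)*(-26))² = (49/3 - 13/7)² = (304/21)² = 92416/441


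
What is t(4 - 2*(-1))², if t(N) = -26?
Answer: 676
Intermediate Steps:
t(4 - 2*(-1))² = (-26)² = 676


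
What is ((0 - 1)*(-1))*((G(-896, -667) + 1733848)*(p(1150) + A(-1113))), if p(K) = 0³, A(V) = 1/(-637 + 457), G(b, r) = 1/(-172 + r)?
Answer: -1454698471/151020 ≈ -9632.5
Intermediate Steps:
A(V) = -1/180 (A(V) = 1/(-180) = -1/180)
p(K) = 0
((0 - 1)*(-1))*((G(-896, -667) + 1733848)*(p(1150) + A(-1113))) = ((0 - 1)*(-1))*((1/(-172 - 667) + 1733848)*(0 - 1/180)) = (-1*(-1))*((1/(-839) + 1733848)*(-1/180)) = 1*((-1/839 + 1733848)*(-1/180)) = 1*((1454698471/839)*(-1/180)) = 1*(-1454698471/151020) = -1454698471/151020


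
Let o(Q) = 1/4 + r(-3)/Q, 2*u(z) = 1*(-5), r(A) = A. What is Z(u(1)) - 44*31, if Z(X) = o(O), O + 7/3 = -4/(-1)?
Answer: -27311/20 ≈ -1365.6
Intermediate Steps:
u(z) = -5/2 (u(z) = (1*(-5))/2 = (½)*(-5) = -5/2)
O = 5/3 (O = -7/3 - 4/(-1) = -7/3 - 4*(-1) = -7/3 + 4 = 5/3 ≈ 1.6667)
o(Q) = ¼ - 3/Q (o(Q) = 1/4 - 3/Q = 1*(¼) - 3/Q = ¼ - 3/Q)
Z(X) = -31/20 (Z(X) = (-12 + 5/3)/(4*(5/3)) = (¼)*(⅗)*(-31/3) = -31/20)
Z(u(1)) - 44*31 = -31/20 - 44*31 = -31/20 - 1364 = -27311/20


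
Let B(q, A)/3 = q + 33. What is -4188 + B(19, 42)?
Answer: -4032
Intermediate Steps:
B(q, A) = 99 + 3*q (B(q, A) = 3*(q + 33) = 3*(33 + q) = 99 + 3*q)
-4188 + B(19, 42) = -4188 + (99 + 3*19) = -4188 + (99 + 57) = -4188 + 156 = -4032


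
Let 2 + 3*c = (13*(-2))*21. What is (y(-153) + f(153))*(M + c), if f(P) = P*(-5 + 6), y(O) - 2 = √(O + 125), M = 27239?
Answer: 12581195/3 + 162338*I*√7/3 ≈ 4.1937e+6 + 1.4317e+5*I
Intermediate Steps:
y(O) = 2 + √(125 + O) (y(O) = 2 + √(O + 125) = 2 + √(125 + O))
f(P) = P (f(P) = P*1 = P)
c = -548/3 (c = -⅔ + ((13*(-2))*21)/3 = -⅔ + (-26*21)/3 = -⅔ + (⅓)*(-546) = -⅔ - 182 = -548/3 ≈ -182.67)
(y(-153) + f(153))*(M + c) = ((2 + √(125 - 153)) + 153)*(27239 - 548/3) = ((2 + √(-28)) + 153)*(81169/3) = ((2 + 2*I*√7) + 153)*(81169/3) = (155 + 2*I*√7)*(81169/3) = 12581195/3 + 162338*I*√7/3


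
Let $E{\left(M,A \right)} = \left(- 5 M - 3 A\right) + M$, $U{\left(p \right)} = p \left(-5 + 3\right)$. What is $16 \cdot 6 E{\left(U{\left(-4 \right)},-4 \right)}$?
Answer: $-1920$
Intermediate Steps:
$U{\left(p \right)} = - 2 p$ ($U{\left(p \right)} = p \left(-2\right) = - 2 p$)
$E{\left(M,A \right)} = - 4 M - 3 A$
$16 \cdot 6 E{\left(U{\left(-4 \right)},-4 \right)} = 16 \cdot 6 \left(- 4 \left(\left(-2\right) \left(-4\right)\right) - -12\right) = 96 \left(\left(-4\right) 8 + 12\right) = 96 \left(-32 + 12\right) = 96 \left(-20\right) = -1920$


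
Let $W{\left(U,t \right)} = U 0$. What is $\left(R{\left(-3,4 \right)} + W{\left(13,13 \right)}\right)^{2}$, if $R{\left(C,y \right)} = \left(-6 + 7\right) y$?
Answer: $16$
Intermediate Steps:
$W{\left(U,t \right)} = 0$
$R{\left(C,y \right)} = y$ ($R{\left(C,y \right)} = 1 y = y$)
$\left(R{\left(-3,4 \right)} + W{\left(13,13 \right)}\right)^{2} = \left(4 + 0\right)^{2} = 4^{2} = 16$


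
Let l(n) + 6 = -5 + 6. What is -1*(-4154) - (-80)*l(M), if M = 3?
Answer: 3754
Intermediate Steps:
l(n) = -5 (l(n) = -6 + (-5 + 6) = -6 + 1 = -5)
-1*(-4154) - (-80)*l(M) = -1*(-4154) - (-80)*(-5) = 4154 - 1*400 = 4154 - 400 = 3754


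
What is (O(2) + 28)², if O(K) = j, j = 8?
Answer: 1296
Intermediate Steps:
O(K) = 8
(O(2) + 28)² = (8 + 28)² = 36² = 1296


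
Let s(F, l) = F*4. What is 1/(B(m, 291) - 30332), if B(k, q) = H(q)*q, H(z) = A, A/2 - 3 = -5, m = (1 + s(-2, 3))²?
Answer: -1/31496 ≈ -3.1750e-5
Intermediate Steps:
s(F, l) = 4*F
m = 49 (m = (1 + 4*(-2))² = (1 - 8)² = (-7)² = 49)
A = -4 (A = 6 + 2*(-5) = 6 - 10 = -4)
H(z) = -4
B(k, q) = -4*q
1/(B(m, 291) - 30332) = 1/(-4*291 - 30332) = 1/(-1164 - 30332) = 1/(-31496) = -1/31496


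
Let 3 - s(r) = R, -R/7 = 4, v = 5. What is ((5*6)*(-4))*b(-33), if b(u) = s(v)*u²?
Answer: -4051080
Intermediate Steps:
R = -28 (R = -7*4 = -28)
s(r) = 31 (s(r) = 3 - 1*(-28) = 3 + 28 = 31)
b(u) = 31*u²
((5*6)*(-4))*b(-33) = ((5*6)*(-4))*(31*(-33)²) = (30*(-4))*(31*1089) = -120*33759 = -4051080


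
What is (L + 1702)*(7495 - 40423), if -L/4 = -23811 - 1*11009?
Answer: -4642255296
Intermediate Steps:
L = 139280 (L = -4*(-23811 - 1*11009) = -4*(-23811 - 11009) = -4*(-34820) = 139280)
(L + 1702)*(7495 - 40423) = (139280 + 1702)*(7495 - 40423) = 140982*(-32928) = -4642255296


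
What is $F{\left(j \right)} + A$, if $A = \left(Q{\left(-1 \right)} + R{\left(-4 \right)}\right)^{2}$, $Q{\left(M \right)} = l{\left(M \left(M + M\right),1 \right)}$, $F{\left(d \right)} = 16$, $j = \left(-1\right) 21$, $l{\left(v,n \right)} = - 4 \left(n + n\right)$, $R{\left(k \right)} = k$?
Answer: $160$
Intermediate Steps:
$l{\left(v,n \right)} = - 8 n$ ($l{\left(v,n \right)} = - 4 \cdot 2 n = - 8 n$)
$j = -21$
$Q{\left(M \right)} = -8$ ($Q{\left(M \right)} = \left(-8\right) 1 = -8$)
$A = 144$ ($A = \left(-8 - 4\right)^{2} = \left(-12\right)^{2} = 144$)
$F{\left(j \right)} + A = 16 + 144 = 160$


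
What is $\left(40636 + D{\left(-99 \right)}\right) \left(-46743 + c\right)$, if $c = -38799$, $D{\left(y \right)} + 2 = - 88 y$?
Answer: $-4221155532$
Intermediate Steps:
$D{\left(y \right)} = -2 - 88 y$
$\left(40636 + D{\left(-99 \right)}\right) \left(-46743 + c\right) = \left(40636 - -8710\right) \left(-46743 - 38799\right) = \left(40636 + \left(-2 + 8712\right)\right) \left(-85542\right) = \left(40636 + 8710\right) \left(-85542\right) = 49346 \left(-85542\right) = -4221155532$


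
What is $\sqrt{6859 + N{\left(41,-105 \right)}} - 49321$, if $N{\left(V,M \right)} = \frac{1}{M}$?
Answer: $-49321 + \frac{\sqrt{75620370}}{105} \approx -49238.0$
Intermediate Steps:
$\sqrt{6859 + N{\left(41,-105 \right)}} - 49321 = \sqrt{6859 + \frac{1}{-105}} - 49321 = \sqrt{6859 - \frac{1}{105}} - 49321 = \sqrt{\frac{720194}{105}} - 49321 = \frac{\sqrt{75620370}}{105} - 49321 = -49321 + \frac{\sqrt{75620370}}{105}$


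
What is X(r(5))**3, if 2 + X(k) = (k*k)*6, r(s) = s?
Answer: 3241792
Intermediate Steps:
X(k) = -2 + 6*k**2 (X(k) = -2 + (k*k)*6 = -2 + k**2*6 = -2 + 6*k**2)
X(r(5))**3 = (-2 + 6*5**2)**3 = (-2 + 6*25)**3 = (-2 + 150)**3 = 148**3 = 3241792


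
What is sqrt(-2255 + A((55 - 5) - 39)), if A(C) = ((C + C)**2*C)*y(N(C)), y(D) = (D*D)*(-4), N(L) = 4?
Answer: I*sqrt(342991) ≈ 585.65*I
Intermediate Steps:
y(D) = -4*D**2 (y(D) = D**2*(-4) = -4*D**2)
A(C) = -256*C**3 (A(C) = ((C + C)**2*C)*(-4*4**2) = ((2*C)**2*C)*(-4*16) = ((4*C**2)*C)*(-64) = (4*C**3)*(-64) = -256*C**3)
sqrt(-2255 + A((55 - 5) - 39)) = sqrt(-2255 - 256*((55 - 5) - 39)**3) = sqrt(-2255 - 256*(50 - 39)**3) = sqrt(-2255 - 256*11**3) = sqrt(-2255 - 256*1331) = sqrt(-2255 - 340736) = sqrt(-342991) = I*sqrt(342991)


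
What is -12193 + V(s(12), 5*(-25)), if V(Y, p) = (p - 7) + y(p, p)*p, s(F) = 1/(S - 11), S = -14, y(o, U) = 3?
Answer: -12700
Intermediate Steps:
s(F) = -1/25 (s(F) = 1/(-14 - 11) = 1/(-25) = -1/25)
V(Y, p) = -7 + 4*p (V(Y, p) = (p - 7) + 3*p = (-7 + p) + 3*p = -7 + 4*p)
-12193 + V(s(12), 5*(-25)) = -12193 + (-7 + 4*(5*(-25))) = -12193 + (-7 + 4*(-125)) = -12193 + (-7 - 500) = -12193 - 507 = -12700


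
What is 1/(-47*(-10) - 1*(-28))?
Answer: 1/498 ≈ 0.0020080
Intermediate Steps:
1/(-47*(-10) - 1*(-28)) = 1/(470 + 28) = 1/498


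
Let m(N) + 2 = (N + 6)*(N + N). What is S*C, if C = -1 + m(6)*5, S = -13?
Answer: -9217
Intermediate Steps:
m(N) = -2 + 2*N*(6 + N) (m(N) = -2 + (N + 6)*(N + N) = -2 + (6 + N)*(2*N) = -2 + 2*N*(6 + N))
C = 709 (C = -1 + (-2 + 2*6² + 12*6)*5 = -1 + (-2 + 2*36 + 72)*5 = -1 + (-2 + 72 + 72)*5 = -1 + 142*5 = -1 + 710 = 709)
S*C = -13*709 = -9217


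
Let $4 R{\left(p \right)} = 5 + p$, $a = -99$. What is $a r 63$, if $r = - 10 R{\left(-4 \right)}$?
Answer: $\frac{31185}{2} \approx 15593.0$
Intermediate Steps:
$R{\left(p \right)} = \frac{5}{4} + \frac{p}{4}$ ($R{\left(p \right)} = \frac{5 + p}{4} = \frac{5}{4} + \frac{p}{4}$)
$r = - \frac{5}{2}$ ($r = - 10 \left(\frac{5}{4} + \frac{1}{4} \left(-4\right)\right) = - 10 \left(\frac{5}{4} - 1\right) = \left(-10\right) \frac{1}{4} = - \frac{5}{2} \approx -2.5$)
$a r 63 = \left(-99\right) \left(- \frac{5}{2}\right) 63 = \frac{495}{2} \cdot 63 = \frac{31185}{2}$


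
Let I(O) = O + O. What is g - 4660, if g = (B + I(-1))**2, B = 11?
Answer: -4579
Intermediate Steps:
I(O) = 2*O
g = 81 (g = (11 + 2*(-1))**2 = (11 - 2)**2 = 9**2 = 81)
g - 4660 = 81 - 4660 = -4579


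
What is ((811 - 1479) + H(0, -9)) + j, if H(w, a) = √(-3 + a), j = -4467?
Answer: -5135 + 2*I*√3 ≈ -5135.0 + 3.4641*I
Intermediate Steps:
((811 - 1479) + H(0, -9)) + j = ((811 - 1479) + √(-3 - 9)) - 4467 = (-668 + √(-12)) - 4467 = (-668 + 2*I*√3) - 4467 = -5135 + 2*I*√3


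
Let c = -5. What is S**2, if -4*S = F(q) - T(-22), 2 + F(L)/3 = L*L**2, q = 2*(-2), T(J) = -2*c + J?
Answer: 8649/4 ≈ 2162.3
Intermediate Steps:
T(J) = 10 + J (T(J) = -2*(-5) + J = 10 + J)
q = -4
F(L) = -6 + 3*L**3 (F(L) = -6 + 3*(L*L**2) = -6 + 3*L**3)
S = 93/2 (S = -((-6 + 3*(-4)**3) - (10 - 22))/4 = -((-6 + 3*(-64)) - 1*(-12))/4 = -((-6 - 192) + 12)/4 = -(-198 + 12)/4 = -1/4*(-186) = 93/2 ≈ 46.500)
S**2 = (93/2)**2 = 8649/4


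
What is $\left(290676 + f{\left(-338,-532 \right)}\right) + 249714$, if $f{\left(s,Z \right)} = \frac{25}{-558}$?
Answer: $\frac{301537595}{558} \approx 5.4039 \cdot 10^{5}$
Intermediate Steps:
$f{\left(s,Z \right)} = - \frac{25}{558}$ ($f{\left(s,Z \right)} = 25 \left(- \frac{1}{558}\right) = - \frac{25}{558}$)
$\left(290676 + f{\left(-338,-532 \right)}\right) + 249714 = \left(290676 - \frac{25}{558}\right) + 249714 = \frac{162197183}{558} + 249714 = \frac{301537595}{558}$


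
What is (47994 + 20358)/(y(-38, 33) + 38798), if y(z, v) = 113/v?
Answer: 2255616/1280447 ≈ 1.7616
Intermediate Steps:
(47994 + 20358)/(y(-38, 33) + 38798) = (47994 + 20358)/(113/33 + 38798) = 68352/(113*(1/33) + 38798) = 68352/(113/33 + 38798) = 68352/(1280447/33) = 68352*(33/1280447) = 2255616/1280447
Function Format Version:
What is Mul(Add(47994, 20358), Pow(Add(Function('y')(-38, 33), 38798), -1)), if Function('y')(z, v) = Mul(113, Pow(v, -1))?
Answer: Rational(2255616, 1280447) ≈ 1.7616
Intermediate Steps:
Mul(Add(47994, 20358), Pow(Add(Function('y')(-38, 33), 38798), -1)) = Mul(Add(47994, 20358), Pow(Add(Mul(113, Pow(33, -1)), 38798), -1)) = Mul(68352, Pow(Add(Mul(113, Rational(1, 33)), 38798), -1)) = Mul(68352, Pow(Add(Rational(113, 33), 38798), -1)) = Mul(68352, Pow(Rational(1280447, 33), -1)) = Mul(68352, Rational(33, 1280447)) = Rational(2255616, 1280447)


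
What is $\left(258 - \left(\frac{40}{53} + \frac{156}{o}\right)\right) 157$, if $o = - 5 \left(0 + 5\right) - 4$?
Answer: $\frac{63373678}{1537} \approx 41232.0$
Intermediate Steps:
$o = -29$ ($o = \left(-5\right) 5 - 4 = -25 - 4 = -29$)
$\left(258 - \left(\frac{40}{53} + \frac{156}{o}\right)\right) 157 = \left(258 - \left(- \frac{156}{29} + \frac{40}{53}\right)\right) 157 = \left(258 - - \frac{7108}{1537}\right) 157 = \left(258 + \left(- \frac{40}{53} + \frac{156}{29}\right)\right) 157 = \left(258 + \frac{7108}{1537}\right) 157 = \frac{403654}{1537} \cdot 157 = \frac{63373678}{1537}$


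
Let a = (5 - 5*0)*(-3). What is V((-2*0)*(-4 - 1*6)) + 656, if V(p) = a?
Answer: 641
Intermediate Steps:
a = -15 (a = (5 + 0)*(-3) = 5*(-3) = -15)
V(p) = -15
V((-2*0)*(-4 - 1*6)) + 656 = -15 + 656 = 641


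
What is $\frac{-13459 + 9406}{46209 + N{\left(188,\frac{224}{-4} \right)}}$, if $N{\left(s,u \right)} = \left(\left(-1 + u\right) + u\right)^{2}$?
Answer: $- \frac{4053}{58978} \approx -0.068721$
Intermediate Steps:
$N{\left(s,u \right)} = \left(-1 + 2 u\right)^{2}$
$\frac{-13459 + 9406}{46209 + N{\left(188,\frac{224}{-4} \right)}} = \frac{-13459 + 9406}{46209 + \left(-1 + 2 \frac{224}{-4}\right)^{2}} = - \frac{4053}{46209 + \left(-1 + 2 \cdot 224 \left(- \frac{1}{4}\right)\right)^{2}} = - \frac{4053}{46209 + \left(-1 + 2 \left(-56\right)\right)^{2}} = - \frac{4053}{46209 + \left(-1 - 112\right)^{2}} = - \frac{4053}{46209 + \left(-113\right)^{2}} = - \frac{4053}{46209 + 12769} = - \frac{4053}{58978}$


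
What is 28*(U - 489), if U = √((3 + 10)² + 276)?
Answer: -13692 + 28*√445 ≈ -13101.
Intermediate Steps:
U = √445 (U = √(13² + 276) = √(169 + 276) = √445 ≈ 21.095)
28*(U - 489) = 28*(√445 - 489) = 28*(-489 + √445) = -13692 + 28*√445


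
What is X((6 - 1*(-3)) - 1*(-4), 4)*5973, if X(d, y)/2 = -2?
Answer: -23892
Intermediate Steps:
X(d, y) = -4 (X(d, y) = 2*(-2) = -4)
X((6 - 1*(-3)) - 1*(-4), 4)*5973 = -4*5973 = -23892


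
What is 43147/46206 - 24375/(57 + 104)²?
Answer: -7857863/1197705726 ≈ -0.0065608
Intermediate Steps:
43147/46206 - 24375/(57 + 104)² = 43147*(1/46206) - 24375/(161²) = 43147/46206 - 24375/25921 = -7857863/1197705726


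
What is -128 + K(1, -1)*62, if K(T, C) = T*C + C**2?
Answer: -128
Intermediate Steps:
K(T, C) = C**2 + C*T (K(T, C) = C*T + C**2 = C**2 + C*T)
-128 + K(1, -1)*62 = -128 - (-1 + 1)*62 = -128 - 1*0*62 = -128 + 0*62 = -128 + 0 = -128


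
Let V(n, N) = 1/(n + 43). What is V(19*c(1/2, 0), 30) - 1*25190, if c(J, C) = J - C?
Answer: -2644948/105 ≈ -25190.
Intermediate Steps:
V(n, N) = 1/(43 + n)
V(19*c(1/2, 0), 30) - 1*25190 = 1/(43 + 19*(1/2 - 1*0)) - 1*25190 = 1/(43 + 19*(1/2 + 0)) - 25190 = 1/(43 + 19*(1/2)) - 25190 = 1/(43 + 19/2) - 25190 = 1/(105/2) - 25190 = 2/105 - 25190 = -2644948/105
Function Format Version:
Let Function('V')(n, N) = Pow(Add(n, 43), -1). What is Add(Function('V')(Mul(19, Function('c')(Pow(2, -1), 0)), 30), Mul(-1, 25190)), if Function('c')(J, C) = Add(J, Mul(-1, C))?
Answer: Rational(-2644948, 105) ≈ -25190.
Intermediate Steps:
Function('V')(n, N) = Pow(Add(43, n), -1)
Add(Function('V')(Mul(19, Function('c')(Pow(2, -1), 0)), 30), Mul(-1, 25190)) = Add(Pow(Add(43, Mul(19, Add(Pow(2, -1), Mul(-1, 0)))), -1), Mul(-1, 25190)) = Add(Pow(Add(43, Mul(19, Add(Rational(1, 2), 0))), -1), -25190) = Add(Pow(Add(43, Mul(19, Rational(1, 2))), -1), -25190) = Add(Pow(Add(43, Rational(19, 2)), -1), -25190) = Add(Pow(Rational(105, 2), -1), -25190) = Add(Rational(2, 105), -25190) = Rational(-2644948, 105)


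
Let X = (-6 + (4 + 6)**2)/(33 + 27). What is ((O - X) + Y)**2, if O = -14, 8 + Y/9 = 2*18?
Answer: 50310649/900 ≈ 55901.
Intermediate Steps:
Y = 252 (Y = -72 + 9*(2*18) = -72 + 9*36 = -72 + 324 = 252)
X = 47/30 (X = (-6 + 10**2)/60 = (-6 + 100)*(1/60) = 94*(1/60) = 47/30 ≈ 1.5667)
((O - X) + Y)**2 = ((-14 - 1*47/30) + 252)**2 = ((-14 - 47/30) + 252)**2 = (-467/30 + 252)**2 = (7093/30)**2 = 50310649/900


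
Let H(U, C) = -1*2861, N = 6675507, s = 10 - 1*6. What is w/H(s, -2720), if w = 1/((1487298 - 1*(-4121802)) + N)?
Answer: -1/35146260627 ≈ -2.8453e-11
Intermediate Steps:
s = 4 (s = 10 - 6 = 4)
H(U, C) = -2861
w = 1/12284607 (w = 1/((1487298 - 1*(-4121802)) + 6675507) = 1/((1487298 + 4121802) + 6675507) = 1/(5609100 + 6675507) = 1/12284607 ≈ 8.1403e-8)
w/H(s, -2720) = (1/12284607)/(-2861) = (1/12284607)*(-1/2861) = -1/35146260627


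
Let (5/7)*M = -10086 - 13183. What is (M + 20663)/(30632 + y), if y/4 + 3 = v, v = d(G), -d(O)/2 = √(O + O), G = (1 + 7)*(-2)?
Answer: -447052/1149003 - 2336*I*√2/5745015 ≈ -0.38908 - 0.00057504*I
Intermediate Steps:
G = -16 (G = 8*(-2) = -16)
d(O) = -2*√2*√O (d(O) = -2*√(O + O) = -2*√2*√O)
v = -8*I*√2 (v = -2*√2*√(-16) = -2*√2*4*I = -8*I*√2 ≈ -11.314*I)
y = -12 - 32*I*√2 (y = -12 + 4*(-8*I*√2) = -12 - 32*I*√2 ≈ -12.0 - 45.255*I)
M = -162883/5 (M = 7*(-10086 - 13183)/5 = (7/5)*(-23269) = -162883/5 ≈ -32577.)
(M + 20663)/(30632 + y) = (-162883/5 + 20663)/(30632 + (-12 - 32*I*√2)) = -59568/(5*(30620 - 32*I*√2))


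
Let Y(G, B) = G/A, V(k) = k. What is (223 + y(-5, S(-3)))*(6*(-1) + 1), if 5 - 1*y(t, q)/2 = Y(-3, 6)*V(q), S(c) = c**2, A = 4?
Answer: -2465/2 ≈ -1232.5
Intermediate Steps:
Y(G, B) = G/4
y(t, q) = 10 + 3*q/2 (y(t, q) = 10 - 2*(1/4)*(-3)*q = 10 - (-3)*q/2 = 10 + 3*q/2)
(223 + y(-5, S(-3)))*(6*(-1) + 1) = (223 + (10 + (3/2)*(-3)**2))*(6*(-1) + 1) = (223 + (10 + (3/2)*9))*(-6 + 1) = (223 + (10 + 27/2))*(-5) = (223 + 47/2)*(-5) = (493/2)*(-5) = -2465/2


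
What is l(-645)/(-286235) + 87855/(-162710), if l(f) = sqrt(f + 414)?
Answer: -17571/32542 - I*sqrt(231)/286235 ≈ -0.53995 - 5.3099e-5*I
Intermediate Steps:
l(f) = sqrt(414 + f)
l(-645)/(-286235) + 87855/(-162710) = sqrt(414 - 645)/(-286235) + 87855/(-162710) = sqrt(-231)*(-1/286235) + 87855*(-1/162710) = (I*sqrt(231))*(-1/286235) - 17571/32542 = -I*sqrt(231)/286235 - 17571/32542 = -17571/32542 - I*sqrt(231)/286235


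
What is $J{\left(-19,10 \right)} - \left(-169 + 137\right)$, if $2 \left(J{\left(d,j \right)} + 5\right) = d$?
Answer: $\frac{35}{2} \approx 17.5$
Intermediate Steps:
$J{\left(d,j \right)} = -5 + \frac{d}{2}$
$J{\left(-19,10 \right)} - \left(-169 + 137\right) = \left(-5 + \frac{1}{2} \left(-19\right)\right) - \left(-169 + 137\right) = \left(-5 - \frac{19}{2}\right) - -32 = - \frac{29}{2} + 32 = \frac{35}{2}$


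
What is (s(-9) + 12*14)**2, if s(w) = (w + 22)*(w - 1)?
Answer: 1444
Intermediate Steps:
s(w) = (-1 + w)*(22 + w) (s(w) = (22 + w)*(-1 + w) = (-1 + w)*(22 + w))
(s(-9) + 12*14)**2 = ((-22 + (-9)**2 + 21*(-9)) + 12*14)**2 = ((-22 + 81 - 189) + 168)**2 = (-130 + 168)**2 = 38**2 = 1444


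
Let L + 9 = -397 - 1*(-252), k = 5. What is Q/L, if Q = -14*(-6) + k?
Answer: -89/154 ≈ -0.57792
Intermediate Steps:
L = -154 (L = -9 + (-397 - 1*(-252)) = -9 + (-397 + 252) = -9 - 145 = -154)
Q = 89 (Q = -14*(-6) + 5 = 84 + 5 = 89)
Q/L = 89/(-154) = 89*(-1/154) = -89/154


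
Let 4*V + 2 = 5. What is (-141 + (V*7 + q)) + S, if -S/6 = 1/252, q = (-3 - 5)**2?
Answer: -6029/84 ≈ -71.774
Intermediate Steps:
V = 3/4 (V = -1/2 + (1/4)*5 = -1/2 + 5/4 = 3/4 ≈ 0.75000)
q = 64 (q = (-8)**2 = 64)
S = -1/42 (S = -6/252 = -6*1/252 = -1/42 ≈ -0.023810)
(-141 + (V*7 + q)) + S = (-141 + ((3/4)*7 + 64)) - 1/42 = (-141 + (21/4 + 64)) - 1/42 = (-141 + 277/4) - 1/42 = -287/4 - 1/42 = -6029/84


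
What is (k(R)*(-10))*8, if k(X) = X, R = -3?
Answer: 240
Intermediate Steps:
(k(R)*(-10))*8 = -3*(-10)*8 = 30*8 = 240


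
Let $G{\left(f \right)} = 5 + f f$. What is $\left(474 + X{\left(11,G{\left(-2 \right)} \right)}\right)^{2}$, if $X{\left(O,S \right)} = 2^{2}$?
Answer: $228484$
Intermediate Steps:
$G{\left(f \right)} = 5 + f^{2}$
$X{\left(O,S \right)} = 4$
$\left(474 + X{\left(11,G{\left(-2 \right)} \right)}\right)^{2} = \left(474 + 4\right)^{2} = 478^{2} = 228484$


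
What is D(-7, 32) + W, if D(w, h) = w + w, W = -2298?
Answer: -2312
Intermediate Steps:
D(w, h) = 2*w
D(-7, 32) + W = 2*(-7) - 2298 = -14 - 2298 = -2312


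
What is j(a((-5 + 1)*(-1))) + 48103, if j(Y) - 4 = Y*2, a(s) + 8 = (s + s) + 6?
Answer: 48119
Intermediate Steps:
a(s) = -2 + 2*s (a(s) = -8 + ((s + s) + 6) = -8 + (2*s + 6) = -8 + (6 + 2*s) = -2 + 2*s)
j(Y) = 4 + 2*Y (j(Y) = 4 + Y*2 = 4 + 2*Y)
j(a((-5 + 1)*(-1))) + 48103 = (4 + 2*(-2 + 2*((-5 + 1)*(-1)))) + 48103 = (4 + 2*(-2 + 2*(-4*(-1)))) + 48103 = (4 + 2*(-2 + 2*4)) + 48103 = (4 + 2*(-2 + 8)) + 48103 = (4 + 2*6) + 48103 = (4 + 12) + 48103 = 16 + 48103 = 48119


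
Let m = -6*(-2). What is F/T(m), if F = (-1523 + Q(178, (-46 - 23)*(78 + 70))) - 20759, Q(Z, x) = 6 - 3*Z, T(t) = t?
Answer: -11405/6 ≈ -1900.8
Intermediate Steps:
m = 12
F = -22810 (F = (-1523 + (6 - 3*178)) - 20759 = (-1523 + (6 - 534)) - 20759 = (-1523 - 528) - 20759 = -2051 - 20759 = -22810)
F/T(m) = -22810/12 = -22810*1/12 = -11405/6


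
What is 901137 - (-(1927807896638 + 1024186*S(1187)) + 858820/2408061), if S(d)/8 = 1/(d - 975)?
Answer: 246040907545639015807/127627233 ≈ 1.9278e+12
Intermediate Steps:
S(d) = 8/(-975 + d) (S(d) = 8/(d - 975) = 8/(-975 + d))
901137 - (-(1927807896638 + 1024186*S(1187)) + 858820/2408061) = 901137 - (-(1927807896638 + 8193488/(-975 + 1187)) + 858820/2408061) = 901137 - (-1024186/(1/(8/212 + 1882283)) + 858820*(1/2408061)) = 901137 - (-1024186/(1/(8*(1/212) + 1882283)) + 858820/2408061) = 901137 - (-1024186/(1/(2/53 + 1882283)) + 858820/2408061) = 901137 - (-1024186/(1/(99761001/53)) + 858820/2408061) = 901137 - (-1024186/53/99761001 + 858820/2408061) = 901137 - (-1024186*99761001/53 + 858820/2408061) = 901137 - (-102173820570186/53 + 858820/2408061) = 901137 - 1*(-246040792536017151886/127627233) = 901137 + 246040792536017151886/127627233 = 246040907545639015807/127627233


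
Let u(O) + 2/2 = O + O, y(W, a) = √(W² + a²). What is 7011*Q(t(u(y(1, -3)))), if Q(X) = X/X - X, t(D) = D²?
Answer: -280440 + 28044*√10 ≈ -1.9176e+5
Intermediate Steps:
u(O) = -1 + 2*O (u(O) = -1 + (O + O) = -1 + 2*O)
Q(X) = 1 - X
7011*Q(t(u(y(1, -3)))) = 7011*(1 - (-1 + 2*√(1² + (-3)²))²) = 7011*(1 - (-1 + 2*√(1 + 9))²) = 7011*(1 - (-1 + 2*√10)²) = 7011 - 7011*(-1 + 2*√10)²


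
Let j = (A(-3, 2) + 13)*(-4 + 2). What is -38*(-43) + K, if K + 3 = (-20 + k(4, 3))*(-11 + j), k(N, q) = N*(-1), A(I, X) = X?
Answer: 2615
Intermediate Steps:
j = -30 (j = (2 + 13)*(-4 + 2) = 15*(-2) = -30)
k(N, q) = -N
K = 981 (K = -3 + (-20 - 1*4)*(-11 - 30) = -3 + (-20 - 4)*(-41) = -3 - 24*(-41) = -3 + 984 = 981)
-38*(-43) + K = -38*(-43) + 981 = 1634 + 981 = 2615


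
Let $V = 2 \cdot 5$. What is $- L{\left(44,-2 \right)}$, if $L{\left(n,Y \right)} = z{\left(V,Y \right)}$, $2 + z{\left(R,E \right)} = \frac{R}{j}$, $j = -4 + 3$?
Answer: $12$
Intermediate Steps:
$j = -1$
$V = 10$
$z{\left(R,E \right)} = -2 - R$ ($z{\left(R,E \right)} = -2 + \frac{R}{-1} = -2 + R \left(-1\right) = -2 - R$)
$L{\left(n,Y \right)} = -12$ ($L{\left(n,Y \right)} = -2 - 10 = -12$)
$- L{\left(44,-2 \right)} = \left(-1\right) \left(-12\right) = 12$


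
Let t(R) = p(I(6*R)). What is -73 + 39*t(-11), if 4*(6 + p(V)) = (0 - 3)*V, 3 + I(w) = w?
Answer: 6845/4 ≈ 1711.3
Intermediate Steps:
I(w) = -3 + w
p(V) = -6 - 3*V/4 (p(V) = -6 + ((0 - 3)*V)/4 = -6 + (-3*V)/4 = -6 - 3*V/4)
t(R) = -15/4 - 9*R/2 (t(R) = -6 - 3*(-3 + 6*R)/4 = -6 + (9/4 - 9*R/2) = -15/4 - 9*R/2)
-73 + 39*t(-11) = -73 + 39*(-15/4 - 9/2*(-11)) = -73 + 39*(-15/4 + 99/2) = -73 + 39*(183/4) = -73 + 7137/4 = 6845/4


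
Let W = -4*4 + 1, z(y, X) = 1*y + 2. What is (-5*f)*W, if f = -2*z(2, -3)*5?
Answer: -3000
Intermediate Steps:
z(y, X) = 2 + y (z(y, X) = y + 2 = 2 + y)
f = -40 (f = -2*(2 + 2)*5 = -2*4*5 = -8*5 = -40)
W = -15 (W = -16 + 1 = -15)
(-5*f)*W = -5*(-40)*(-15) = 200*(-15) = -3000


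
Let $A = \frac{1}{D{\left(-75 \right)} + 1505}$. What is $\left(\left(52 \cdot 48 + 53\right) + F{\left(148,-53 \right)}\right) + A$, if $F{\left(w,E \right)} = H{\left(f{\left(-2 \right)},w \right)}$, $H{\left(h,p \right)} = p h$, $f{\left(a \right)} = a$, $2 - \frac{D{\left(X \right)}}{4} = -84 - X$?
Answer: $\frac{3489898}{1549} \approx 2253.0$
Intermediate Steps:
$D{\left(X \right)} = 344 + 4 X$ ($D{\left(X \right)} = 8 - 4 \left(-84 - X\right) = 8 + \left(336 + 4 X\right) = 344 + 4 X$)
$H{\left(h,p \right)} = h p$
$F{\left(w,E \right)} = - 2 w$
$A = \frac{1}{1549}$ ($A = \frac{1}{\left(344 + 4 \left(-75\right)\right) + 1505} = \frac{1}{\left(344 - 300\right) + 1505} = \frac{1}{44 + 1505} = \frac{1}{1549} \approx 0.00064558$)
$\left(\left(52 \cdot 48 + 53\right) + F{\left(148,-53 \right)}\right) + A = \left(\left(52 \cdot 48 + 53\right) - 296\right) + \frac{1}{1549} = \left(\left(2496 + 53\right) - 296\right) + \frac{1}{1549} = \left(2549 - 296\right) + \frac{1}{1549} = 2253 + \frac{1}{1549} = \frac{3489898}{1549}$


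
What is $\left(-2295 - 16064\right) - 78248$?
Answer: $-96607$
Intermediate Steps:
$\left(-2295 - 16064\right) - 78248 = -18359 - 78248 = -96607$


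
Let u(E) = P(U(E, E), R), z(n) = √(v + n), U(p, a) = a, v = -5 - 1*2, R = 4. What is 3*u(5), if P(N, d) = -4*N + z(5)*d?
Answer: -60 + 12*I*√2 ≈ -60.0 + 16.971*I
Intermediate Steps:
v = -7 (v = -5 - 2 = -7)
z(n) = √(-7 + n)
P(N, d) = -4*N + I*d*√2 (P(N, d) = -4*N + √(-7 + 5)*d = -4*N + √(-2)*d = -4*N + (I*√2)*d = -4*N + I*d*√2)
u(E) = -4*E + 4*I*√2 (u(E) = -4*E + I*4*√2 = -4*E + 4*I*√2)
3*u(5) = 3*(-4*5 + 4*I*√2) = 3*(-20 + 4*I*√2) = -60 + 12*I*√2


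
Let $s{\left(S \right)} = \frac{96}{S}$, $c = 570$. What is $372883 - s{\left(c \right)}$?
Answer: $\frac{35423869}{95} \approx 3.7288 \cdot 10^{5}$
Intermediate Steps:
$372883 - s{\left(c \right)} = 372883 - \frac{96}{570} = 372883 - 96 \cdot \frac{1}{570} = 372883 - \frac{16}{95} = \frac{35423869}{95}$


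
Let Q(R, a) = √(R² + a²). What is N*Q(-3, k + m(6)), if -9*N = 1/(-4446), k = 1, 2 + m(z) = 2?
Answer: √10/40014 ≈ 7.9029e-5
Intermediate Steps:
m(z) = 0 (m(z) = -2 + 2 = 0)
N = 1/40014 (N = -⅑/(-4446) = -⅑*(-1/4446) = 1/40014 ≈ 2.4991e-5)
N*Q(-3, k + m(6)) = √((-3)² + (1 + 0)²)/40014 = √(9 + 1²)/40014 = √(9 + 1)/40014 = √10/40014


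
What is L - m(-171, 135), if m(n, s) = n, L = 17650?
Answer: 17821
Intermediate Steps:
L - m(-171, 135) = 17650 - 1*(-171) = 17650 + 171 = 17821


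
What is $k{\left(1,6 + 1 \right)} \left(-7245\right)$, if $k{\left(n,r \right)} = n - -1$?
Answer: $-14490$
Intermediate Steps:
$k{\left(n,r \right)} = 1 + n$ ($k{\left(n,r \right)} = n + 1 = 1 + n$)
$k{\left(1,6 + 1 \right)} \left(-7245\right) = \left(1 + 1\right) \left(-7245\right) = 2 \left(-7245\right) = -14490$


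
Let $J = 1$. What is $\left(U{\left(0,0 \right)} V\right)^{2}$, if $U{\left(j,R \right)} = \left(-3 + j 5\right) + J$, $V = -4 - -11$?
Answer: $196$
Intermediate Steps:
$V = 7$ ($V = -4 + 11 = 7$)
$U{\left(j,R \right)} = -2 + 5 j$ ($U{\left(j,R \right)} = \left(-3 + j 5\right) + 1 = \left(-3 + 5 j\right) + 1 = -2 + 5 j$)
$\left(U{\left(0,0 \right)} V\right)^{2} = \left(\left(-2 + 5 \cdot 0\right) 7\right)^{2} = \left(\left(-2 + 0\right) 7\right)^{2} = \left(\left(-2\right) 7\right)^{2} = \left(-14\right)^{2} = 196$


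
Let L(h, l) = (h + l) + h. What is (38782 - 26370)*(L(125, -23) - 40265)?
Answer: -496951656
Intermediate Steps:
L(h, l) = l + 2*h
(38782 - 26370)*(L(125, -23) - 40265) = (38782 - 26370)*((-23 + 2*125) - 40265) = 12412*((-23 + 250) - 40265) = 12412*(227 - 40265) = 12412*(-40038) = -496951656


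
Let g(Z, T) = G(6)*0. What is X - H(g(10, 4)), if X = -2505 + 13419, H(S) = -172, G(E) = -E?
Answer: 11086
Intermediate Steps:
g(Z, T) = 0 (g(Z, T) = -1*6*0 = -6*0 = 0)
X = 10914
X - H(g(10, 4)) = 10914 - 1*(-172) = 10914 + 172 = 11086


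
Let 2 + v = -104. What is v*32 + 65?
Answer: -3327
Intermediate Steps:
v = -106 (v = -2 - 104 = -106)
v*32 + 65 = -106*32 + 65 = -3392 + 65 = -3327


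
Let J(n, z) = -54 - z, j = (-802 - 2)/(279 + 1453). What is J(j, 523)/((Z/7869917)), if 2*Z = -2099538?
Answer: 4540942109/1049769 ≈ 4325.7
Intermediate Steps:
Z = -1049769 (Z = (1/2)*(-2099538) = -1049769)
j = -201/433 (j = -804/1732 = -804*1/1732 = -201/433 ≈ -0.46420)
J(j, 523)/((Z/7869917)) = (-54 - 1*523)/((-1049769/7869917)) = (-54 - 523)/((-1049769*1/7869917)) = -577/(-1049769/7869917) = -577*(-7869917/1049769) = 4540942109/1049769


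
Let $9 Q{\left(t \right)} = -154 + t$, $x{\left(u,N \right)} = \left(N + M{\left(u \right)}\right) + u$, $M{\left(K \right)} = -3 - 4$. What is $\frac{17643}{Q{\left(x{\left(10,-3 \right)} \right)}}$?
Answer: $- \frac{158787}{154} \approx -1031.1$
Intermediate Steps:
$M{\left(K \right)} = -7$ ($M{\left(K \right)} = -3 - 4 = -7$)
$x{\left(u,N \right)} = -7 + N + u$ ($x{\left(u,N \right)} = \left(N - 7\right) + u = \left(-7 + N\right) + u = -7 + N + u$)
$Q{\left(t \right)} = - \frac{154}{9} + \frac{t}{9}$ ($Q{\left(t \right)} = \frac{-154 + t}{9} = - \frac{154}{9} + \frac{t}{9}$)
$\frac{17643}{Q{\left(x{\left(10,-3 \right)} \right)}} = \frac{17643}{- \frac{154}{9} + \frac{-7 - 3 + 10}{9}} = \frac{17643}{- \frac{154}{9} + \frac{1}{9} \cdot 0} = \frac{17643}{- \frac{154}{9} + 0} = \frac{17643}{- \frac{154}{9}} = 17643 \left(- \frac{9}{154}\right) = - \frac{158787}{154}$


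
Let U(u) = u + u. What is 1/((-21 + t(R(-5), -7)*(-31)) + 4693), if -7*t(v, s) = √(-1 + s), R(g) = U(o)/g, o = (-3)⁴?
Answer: 28616/133694913 - 217*I*√2/534779652 ≈ 0.00021404 - 5.7385e-7*I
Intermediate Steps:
o = 81
U(u) = 2*u
R(g) = 162/g (R(g) = (2*81)/g = 162/g)
t(v, s) = -√(-1 + s)/7
1/((-21 + t(R(-5), -7)*(-31)) + 4693) = 1/((-21 - √(-1 - 7)/7*(-31)) + 4693) = 1/((-21 - 2*I*√2/7*(-31)) + 4693) = 1/((-21 + 62*I*√2/7) + 4693) = 1/(4672 + 62*I*√2/7)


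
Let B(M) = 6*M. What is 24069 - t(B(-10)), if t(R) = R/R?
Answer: 24068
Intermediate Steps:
t(R) = 1
24069 - t(B(-10)) = 24069 - 1*1 = 24069 - 1 = 24068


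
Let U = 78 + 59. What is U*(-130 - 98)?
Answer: -31236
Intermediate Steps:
U = 137
U*(-130 - 98) = 137*(-130 - 98) = 137*(-228) = -31236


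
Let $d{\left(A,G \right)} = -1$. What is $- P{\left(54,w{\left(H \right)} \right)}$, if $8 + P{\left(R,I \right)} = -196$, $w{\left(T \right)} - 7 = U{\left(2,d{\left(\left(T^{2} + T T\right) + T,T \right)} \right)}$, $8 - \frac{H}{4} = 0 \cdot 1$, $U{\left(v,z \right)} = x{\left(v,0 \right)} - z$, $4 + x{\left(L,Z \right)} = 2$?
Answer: $204$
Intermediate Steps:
$x{\left(L,Z \right)} = -2$ ($x{\left(L,Z \right)} = -4 + 2 = -2$)
$U{\left(v,z \right)} = -2 - z$
$H = 32$ ($H = 32 - 4 \cdot 0 \cdot 1 = 32 - 0 = 32 + 0 = 32$)
$w{\left(T \right)} = 6$ ($w{\left(T \right)} = 7 - 1 = 6$)
$P{\left(R,I \right)} = -204$ ($P{\left(R,I \right)} = -8 - 196 = -204$)
$- P{\left(54,w{\left(H \right)} \right)} = \left(-1\right) \left(-204\right) = 204$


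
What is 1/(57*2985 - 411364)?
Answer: -1/241219 ≈ -4.1456e-6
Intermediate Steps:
1/(57*2985 - 411364) = 1/(170145 - 411364) = 1/(-241219) = -1/241219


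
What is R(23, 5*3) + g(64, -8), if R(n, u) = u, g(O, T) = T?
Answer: 7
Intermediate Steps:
R(23, 5*3) + g(64, -8) = 5*3 - 8 = 15 - 8 = 7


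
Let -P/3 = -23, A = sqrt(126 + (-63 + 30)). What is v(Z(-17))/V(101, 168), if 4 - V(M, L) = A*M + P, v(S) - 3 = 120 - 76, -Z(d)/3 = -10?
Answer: 3055/944468 - 4747*sqrt(93)/944468 ≈ -0.045235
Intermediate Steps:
A = sqrt(93) (A = sqrt(126 - 33) = sqrt(93) ≈ 9.6436)
Z(d) = 30 (Z(d) = -3*(-10) = 30)
P = 69 (P = -3*(-23) = 69)
v(S) = 47 (v(S) = 3 + (120 - 76) = 3 + 44 = 47)
V(M, L) = -65 - M*sqrt(93) (V(M, L) = 4 - (sqrt(93)*M + 69) = 4 - (M*sqrt(93) + 69) = 4 - (69 + M*sqrt(93)) = 4 + (-69 - M*sqrt(93)) = -65 - M*sqrt(93))
v(Z(-17))/V(101, 168) = 47/(-65 - 1*101*sqrt(93)) = 47/(-65 - 101*sqrt(93))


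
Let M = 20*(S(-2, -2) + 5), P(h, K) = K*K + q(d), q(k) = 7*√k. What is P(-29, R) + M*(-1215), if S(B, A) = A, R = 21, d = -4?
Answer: -72459 + 14*I ≈ -72459.0 + 14.0*I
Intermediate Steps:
P(h, K) = K² + 14*I (P(h, K) = K*K + 7*√(-4) = K² + 7*(2*I) = K² + 14*I)
M = 60 (M = 20*(-2 + 5) = 20*3 = 60)
P(-29, R) + M*(-1215) = (21² + 14*I) + 60*(-1215) = (441 + 14*I) - 72900 = -72459 + 14*I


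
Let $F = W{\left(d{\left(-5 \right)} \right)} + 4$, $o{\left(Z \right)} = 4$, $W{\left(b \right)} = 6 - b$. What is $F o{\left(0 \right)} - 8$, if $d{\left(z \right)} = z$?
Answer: $52$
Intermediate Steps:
$F = 15$ ($F = \left(6 - -5\right) + 4 = \left(6 + 5\right) + 4 = 11 + 4 = 15$)
$F o{\left(0 \right)} - 8 = 15 \cdot 4 - 8 = 60 - 8 = 52$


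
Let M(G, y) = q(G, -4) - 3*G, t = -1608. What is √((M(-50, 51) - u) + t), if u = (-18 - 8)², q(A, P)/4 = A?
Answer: I*√2334 ≈ 48.311*I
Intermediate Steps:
q(A, P) = 4*A
u = 676 (u = (-26)² = 676)
M(G, y) = G (M(G, y) = 4*G - 3*G = G)
√((M(-50, 51) - u) + t) = √((-50 - 1*676) - 1608) = √((-50 - 676) - 1608) = √(-726 - 1608) = √(-2334) = I*√2334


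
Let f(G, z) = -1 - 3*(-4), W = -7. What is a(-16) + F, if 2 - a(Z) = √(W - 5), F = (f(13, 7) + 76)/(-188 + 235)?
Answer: 181/47 - 2*I*√3 ≈ 3.8511 - 3.4641*I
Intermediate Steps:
f(G, z) = 11 (f(G, z) = -1 + 12 = 11)
F = 87/47 (F = (11 + 76)/(-188 + 235) = 87/47 ≈ 1.8511)
a(Z) = 2 - 2*I*√3 (a(Z) = 2 - √(-7 - 5) = 2 - √(-12) = 2 - 2*I*√3)
a(-16) + F = (2 - 2*I*√3) + 87/47 = 181/47 - 2*I*√3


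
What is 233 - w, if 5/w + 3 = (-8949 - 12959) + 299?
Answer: 5035601/21612 ≈ 233.00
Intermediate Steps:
w = -5/21612 (w = 5/(-3 + ((-8949 - 12959) + 299)) = 5/(-3 + (-21908 + 299)) = 5/(-3 - 21609) = 5/(-21612) = 5*(-1/21612) = -5/21612 ≈ -0.00023135)
233 - w = 233 - 1*(-5/21612) = 233 + 5/21612 = 5035601/21612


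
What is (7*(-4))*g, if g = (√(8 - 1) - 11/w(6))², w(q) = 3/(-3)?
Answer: -3584 - 616*√7 ≈ -5213.8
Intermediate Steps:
w(q) = -1 (w(q) = 3*(-⅓) = -1)
g = (11 + √7)² (g = (√(8 - 1) - 11/(-1))² = (√7 - 11*(-1))² = (√7 + 11)² = (11 + √7)² ≈ 186.21)
(7*(-4))*g = (7*(-4))*(11 + √7)² = -28*(11 + √7)²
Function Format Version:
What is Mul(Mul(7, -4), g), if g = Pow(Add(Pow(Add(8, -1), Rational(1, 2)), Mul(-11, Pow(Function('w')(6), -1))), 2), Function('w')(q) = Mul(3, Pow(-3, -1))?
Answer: Add(-3584, Mul(-616, Pow(7, Rational(1, 2)))) ≈ -5213.8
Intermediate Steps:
Function('w')(q) = -1 (Function('w')(q) = Mul(3, Rational(-1, 3)) = -1)
g = Pow(Add(11, Pow(7, Rational(1, 2))), 2) (g = Pow(Add(Pow(Add(8, -1), Rational(1, 2)), Mul(-11, Pow(-1, -1))), 2) = Pow(Add(Pow(7, Rational(1, 2)), Mul(-11, -1)), 2) = Pow(Add(Pow(7, Rational(1, 2)), 11), 2) = Pow(Add(11, Pow(7, Rational(1, 2))), 2) ≈ 186.21)
Mul(Mul(7, -4), g) = Mul(Mul(7, -4), Pow(Add(11, Pow(7, Rational(1, 2))), 2)) = Mul(-28, Pow(Add(11, Pow(7, Rational(1, 2))), 2))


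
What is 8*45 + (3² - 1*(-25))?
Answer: 394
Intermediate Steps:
8*45 + (3² - 1*(-25)) = 360 + (9 + 25) = 360 + 34 = 394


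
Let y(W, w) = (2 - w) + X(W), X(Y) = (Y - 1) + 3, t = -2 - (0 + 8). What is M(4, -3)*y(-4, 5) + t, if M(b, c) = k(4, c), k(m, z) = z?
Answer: 5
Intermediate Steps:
M(b, c) = c
t = -10 (t = -2 - 1*8 = -2 - 8 = -10)
X(Y) = 2 + Y (X(Y) = (-1 + Y) + 3 = 2 + Y)
y(W, w) = 4 + W - w (y(W, w) = (2 - w) + (2 + W) = 4 + W - w)
M(4, -3)*y(-4, 5) + t = -3*(4 - 4 - 1*5) - 10 = -3*(4 - 4 - 5) - 10 = -3*(-5) - 10 = 15 - 10 = 5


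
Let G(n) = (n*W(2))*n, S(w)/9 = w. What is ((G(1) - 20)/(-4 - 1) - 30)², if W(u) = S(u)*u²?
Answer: 40804/25 ≈ 1632.2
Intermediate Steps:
S(w) = 9*w
W(u) = 9*u³ (W(u) = (9*u)*u² = 9*u³)
G(n) = 72*n² (G(n) = (n*(9*2³))*n = (n*(9*8))*n = (n*72)*n = (72*n)*n = 72*n²)
((G(1) - 20)/(-4 - 1) - 30)² = ((72*1² - 20)/(-4 - 1) - 30)² = ((72*1 - 20)/(-5) - 30)² = ((72 - 20)*(-⅕) - 30)² = (52*(-⅕) - 30)² = (-52/5 - 30)² = (-202/5)² = 40804/25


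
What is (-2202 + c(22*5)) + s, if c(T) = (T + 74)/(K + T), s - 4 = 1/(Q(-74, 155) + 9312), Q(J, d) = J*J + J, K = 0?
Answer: -1777421717/809270 ≈ -2196.3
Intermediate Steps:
Q(J, d) = J + J**2 (Q(J, d) = J**2 + J = J + J**2)
s = 58857/14714 (s = 4 + 1/(-74*(1 - 74) + 9312) = 4 + 1/(-74*(-73) + 9312) = 4 + 1/(5402 + 9312) = 4 + 1/14714 = 58857/14714 ≈ 4.0001)
c(T) = (74 + T)/T (c(T) = (T + 74)/(0 + T) = (74 + T)/T)
(-2202 + c(22*5)) + s = (-2202 + (74 + 22*5)/((22*5))) + 58857/14714 = (-2202 + (74 + 110)/110) + 58857/14714 = (-2202 + (1/110)*184) + 58857/14714 = (-2202 + 92/55) + 58857/14714 = -121018/55 + 58857/14714 = -1777421717/809270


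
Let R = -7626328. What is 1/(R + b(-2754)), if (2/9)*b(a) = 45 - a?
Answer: -2/15227465 ≈ -1.3134e-7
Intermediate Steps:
b(a) = 405/2 - 9*a/2 (b(a) = 9*(45 - a)/2 = 405/2 - 9*a/2)
1/(R + b(-2754)) = 1/(-7626328 + (405/2 - 9/2*(-2754))) = 1/(-7626328 + (405/2 + 12393)) = 1/(-7626328 + 25191/2) = 1/(-15227465/2) = -2/15227465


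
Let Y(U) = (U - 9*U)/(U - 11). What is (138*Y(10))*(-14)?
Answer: -154560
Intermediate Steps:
Y(U) = -8*U/(-11 + U) (Y(U) = (-8*U)/(-11 + U) = -8*U/(-11 + U))
(138*Y(10))*(-14) = (138*(-8*10/(-11 + 10)))*(-14) = (138*(-8*10/(-1)))*(-14) = (138*(-8*10*(-1)))*(-14) = (138*80)*(-14) = 11040*(-14) = -154560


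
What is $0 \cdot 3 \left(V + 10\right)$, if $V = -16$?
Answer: $0$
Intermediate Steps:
$0 \cdot 3 \left(V + 10\right) = 0 \cdot 3 \left(-16 + 10\right) = 0 \left(-6\right) = 0$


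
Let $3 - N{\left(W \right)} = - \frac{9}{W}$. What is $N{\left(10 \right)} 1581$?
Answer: $\frac{61659}{10} \approx 6165.9$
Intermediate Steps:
$N{\left(W \right)} = 3 + \frac{9}{W}$ ($N{\left(W \right)} = 3 - - \frac{9}{W} = 3 + \frac{9}{W}$)
$N{\left(10 \right)} 1581 = \left(3 + \frac{9}{10}\right) 1581 = \frac{39}{10} \cdot 1581 = \frac{61659}{10}$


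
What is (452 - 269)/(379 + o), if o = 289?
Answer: 183/668 ≈ 0.27395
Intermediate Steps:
(452 - 269)/(379 + o) = (452 - 269)/(379 + 289) = 183/668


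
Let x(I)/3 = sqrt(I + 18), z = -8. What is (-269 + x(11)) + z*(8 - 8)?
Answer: -269 + 3*sqrt(29) ≈ -252.84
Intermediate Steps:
x(I) = 3*sqrt(18 + I) (x(I) = 3*sqrt(I + 18) = 3*sqrt(18 + I))
(-269 + x(11)) + z*(8 - 8) = (-269 + 3*sqrt(18 + 11)) - 8*(8 - 8) = (-269 + 3*sqrt(29)) - 8*0 = (-269 + 3*sqrt(29)) + 0 = -269 + 3*sqrt(29)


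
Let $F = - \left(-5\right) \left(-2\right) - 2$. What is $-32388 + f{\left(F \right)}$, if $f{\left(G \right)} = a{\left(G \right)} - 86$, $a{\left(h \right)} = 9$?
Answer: $-32465$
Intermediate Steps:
$F = -12$ ($F = \left(-1\right) 10 - 2 = -10 - 2 = -12$)
$f{\left(G \right)} = -77$ ($f{\left(G \right)} = 9 - 86 = -77$)
$-32388 + f{\left(F \right)} = -32388 - 77 = -32465$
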